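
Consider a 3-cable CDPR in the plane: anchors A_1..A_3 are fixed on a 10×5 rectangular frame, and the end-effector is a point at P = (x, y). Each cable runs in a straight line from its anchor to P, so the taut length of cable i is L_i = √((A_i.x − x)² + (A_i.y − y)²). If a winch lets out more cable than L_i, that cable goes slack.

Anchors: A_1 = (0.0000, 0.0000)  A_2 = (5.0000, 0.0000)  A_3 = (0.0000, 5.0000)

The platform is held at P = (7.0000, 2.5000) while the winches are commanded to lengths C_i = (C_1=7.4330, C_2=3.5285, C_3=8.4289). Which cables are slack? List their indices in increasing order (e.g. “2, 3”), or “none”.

2, 3

cable 1: √((-7.0000)²+(-2.5000)²)=7.4330, C_1=7.4330: taut
cable 2: √((-2.0000)²+(-2.5000)²)=3.2016, C_2=3.5285: slack
cable 3: √((-7.0000)²+(2.5000)²)=7.4330, C_3=8.4289: slack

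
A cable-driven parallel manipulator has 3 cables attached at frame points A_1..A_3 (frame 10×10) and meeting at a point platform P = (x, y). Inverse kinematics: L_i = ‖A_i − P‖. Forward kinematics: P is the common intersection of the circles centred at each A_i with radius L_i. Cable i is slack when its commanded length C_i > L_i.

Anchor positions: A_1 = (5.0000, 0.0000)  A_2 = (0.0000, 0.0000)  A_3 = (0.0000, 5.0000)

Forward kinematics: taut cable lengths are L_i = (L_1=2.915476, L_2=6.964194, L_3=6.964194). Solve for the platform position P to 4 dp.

(6.5000, 2.5000)

each cable: (A_i−P)·(A_i−P) = L_i²; let c_i = ‖A_i‖²−L_i²
c_1 = 25.0000+0.0000−8.5000 = 16.5000
row 1: 10.0000x + 0.0000y = 65.0000  (c_2=-48.5000)
row 2: 10.0000x − 10.0000y = 40.0000  (c_3=-23.5000)
Cramer on rows 1–2 → x = 6.5000, y = 2.5000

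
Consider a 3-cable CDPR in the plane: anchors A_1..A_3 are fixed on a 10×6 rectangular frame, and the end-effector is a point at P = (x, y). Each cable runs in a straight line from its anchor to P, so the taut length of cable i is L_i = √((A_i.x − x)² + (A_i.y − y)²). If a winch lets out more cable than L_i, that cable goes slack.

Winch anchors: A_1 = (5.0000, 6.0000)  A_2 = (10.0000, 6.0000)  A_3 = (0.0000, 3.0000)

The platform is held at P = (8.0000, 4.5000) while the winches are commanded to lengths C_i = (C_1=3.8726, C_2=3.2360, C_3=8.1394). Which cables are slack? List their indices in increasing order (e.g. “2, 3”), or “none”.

1, 2

i=1: geometric 3.3541 vs commanded 3.8726 ⇒ slack
i=2: geometric 2.5000 vs commanded 3.2360 ⇒ slack
i=3: geometric 8.1394 vs commanded 8.1394 ⇒ taut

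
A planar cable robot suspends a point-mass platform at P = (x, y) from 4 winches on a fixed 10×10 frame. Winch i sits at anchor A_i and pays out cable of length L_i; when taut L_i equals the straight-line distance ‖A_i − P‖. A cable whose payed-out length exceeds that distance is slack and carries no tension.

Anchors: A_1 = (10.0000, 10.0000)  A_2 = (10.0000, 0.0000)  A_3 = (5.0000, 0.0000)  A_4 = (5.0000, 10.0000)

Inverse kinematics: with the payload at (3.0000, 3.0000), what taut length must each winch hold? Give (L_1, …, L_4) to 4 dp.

(9.8995, 7.6158, 3.6056, 7.2801)

L_1: Δ = A_1−P = (7.0000, 7.0000) → ‖Δ‖ = √98.0000 = 9.8995
L_2: Δ = A_2−P = (7.0000, -3.0000) → ‖Δ‖ = √58.0000 = 7.6158
L_3: Δ = A_3−P = (2.0000, -3.0000) → ‖Δ‖ = √13.0000 = 3.6056
L_4: Δ = A_4−P = (2.0000, 7.0000) → ‖Δ‖ = √53.0000 = 7.2801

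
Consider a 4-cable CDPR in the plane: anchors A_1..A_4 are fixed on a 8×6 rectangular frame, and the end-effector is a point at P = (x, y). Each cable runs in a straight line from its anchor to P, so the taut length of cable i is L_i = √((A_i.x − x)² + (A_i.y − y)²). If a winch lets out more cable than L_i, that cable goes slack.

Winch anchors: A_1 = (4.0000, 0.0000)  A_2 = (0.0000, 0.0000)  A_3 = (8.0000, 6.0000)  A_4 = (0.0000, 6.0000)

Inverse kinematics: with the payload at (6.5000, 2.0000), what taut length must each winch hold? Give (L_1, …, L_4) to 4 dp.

(3.2016, 6.8007, 4.2720, 7.6322)

L_1 = √((4.0000−6.5000)² + (0.0000−2.0000)²) = 3.2016
L_2 = √((0.0000−6.5000)² + (0.0000−2.0000)²) = 6.8007
L_3 = √((8.0000−6.5000)² + (6.0000−2.0000)²) = 4.2720
L_4 = √((0.0000−6.5000)² + (6.0000−2.0000)²) = 7.6322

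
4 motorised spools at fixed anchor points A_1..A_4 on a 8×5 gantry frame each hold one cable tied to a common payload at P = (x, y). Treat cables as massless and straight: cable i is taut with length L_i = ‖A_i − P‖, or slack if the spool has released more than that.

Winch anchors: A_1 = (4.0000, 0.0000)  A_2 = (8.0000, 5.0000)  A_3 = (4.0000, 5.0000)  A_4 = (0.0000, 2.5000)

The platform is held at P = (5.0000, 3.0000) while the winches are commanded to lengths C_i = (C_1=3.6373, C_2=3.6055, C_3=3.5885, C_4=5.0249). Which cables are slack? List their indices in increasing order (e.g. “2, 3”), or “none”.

i=1: geometric 3.1623 vs commanded 3.6373 ⇒ slack
i=2: geometric 3.6056 vs commanded 3.6055 ⇒ taut
i=3: geometric 2.2361 vs commanded 3.5885 ⇒ slack
i=4: geometric 5.0249 vs commanded 5.0249 ⇒ taut

1, 3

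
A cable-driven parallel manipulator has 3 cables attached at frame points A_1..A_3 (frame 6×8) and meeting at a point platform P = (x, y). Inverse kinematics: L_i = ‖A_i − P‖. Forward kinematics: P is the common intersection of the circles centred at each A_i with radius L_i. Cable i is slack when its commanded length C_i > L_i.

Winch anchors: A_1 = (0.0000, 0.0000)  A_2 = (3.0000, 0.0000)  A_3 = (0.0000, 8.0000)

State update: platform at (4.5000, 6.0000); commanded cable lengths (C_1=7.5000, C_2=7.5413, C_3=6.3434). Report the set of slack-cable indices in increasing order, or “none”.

2, 3

i=1: geometric 7.5000 vs commanded 7.5000 ⇒ taut
i=2: geometric 6.1847 vs commanded 7.5413 ⇒ slack
i=3: geometric 4.9244 vs commanded 6.3434 ⇒ slack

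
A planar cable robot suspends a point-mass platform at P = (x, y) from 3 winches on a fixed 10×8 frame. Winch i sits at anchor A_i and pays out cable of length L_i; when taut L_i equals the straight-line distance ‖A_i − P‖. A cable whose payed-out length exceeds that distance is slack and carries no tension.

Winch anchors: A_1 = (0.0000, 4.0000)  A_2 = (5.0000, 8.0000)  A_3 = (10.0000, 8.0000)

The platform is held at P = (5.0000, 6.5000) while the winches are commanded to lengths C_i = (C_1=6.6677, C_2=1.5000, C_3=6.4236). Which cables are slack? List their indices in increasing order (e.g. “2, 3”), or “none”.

cable 1: L_1 = ‖A_1−P‖ = 5.5902;  C_1 = 6.6677 → slack
cable 2: L_2 = ‖A_2−P‖ = 1.5000;  C_2 = 1.5000 → taut
cable 3: L_3 = ‖A_3−P‖ = 5.2202;  C_3 = 6.4236 → slack

1, 3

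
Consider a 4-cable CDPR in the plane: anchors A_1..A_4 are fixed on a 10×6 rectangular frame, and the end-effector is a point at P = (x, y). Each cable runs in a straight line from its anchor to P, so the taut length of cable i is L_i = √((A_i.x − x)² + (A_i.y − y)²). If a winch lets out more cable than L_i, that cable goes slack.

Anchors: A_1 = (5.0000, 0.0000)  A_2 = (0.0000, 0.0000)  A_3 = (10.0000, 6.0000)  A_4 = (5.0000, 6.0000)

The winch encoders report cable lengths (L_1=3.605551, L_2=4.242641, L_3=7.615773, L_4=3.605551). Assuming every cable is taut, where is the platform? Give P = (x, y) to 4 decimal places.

expand ‖A_i−P‖²=L_i² and subtract eq 1 (c_i ≔ ‖A_i‖²−L_i²)
c_1 = 25.0000+0.0000−13.0000 = 12.0000
eq1−eq2 → [10.0000  0.0000]·P = 30.0000
eq1−eq3 → [-10.0000  -12.0000]·P = -66.0000
eq1−eq4 → [0.0000  -12.0000]·P = -36.0000
2×2 solve → P = (3.0000, 3.0000)
check cable 4: ‖A_4−P‖² = 13.0000 ≈ L_4² = 13.0000 ✓

(3.0000, 3.0000)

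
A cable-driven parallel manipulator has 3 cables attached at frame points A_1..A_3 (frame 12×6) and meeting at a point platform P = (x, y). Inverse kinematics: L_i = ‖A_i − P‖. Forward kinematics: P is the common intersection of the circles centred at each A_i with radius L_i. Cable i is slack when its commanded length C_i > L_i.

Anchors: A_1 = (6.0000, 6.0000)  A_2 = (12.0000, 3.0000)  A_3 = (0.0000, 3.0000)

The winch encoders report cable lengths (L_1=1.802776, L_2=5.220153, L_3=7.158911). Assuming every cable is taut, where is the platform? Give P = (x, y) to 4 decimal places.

each cable: (A_i−P)·(A_i−P) = L_i²; let q_i = ‖A_i‖²−L_i²
q_1 = 36.0000+36.0000−3.2500 = 68.7500
row 1: -12.0000x + 6.0000y = -57.0000  (q_2=125.7500)
row 2: 12.0000x + 6.0000y = 111.0000  (q_3=-42.2500)
Cramer on rows 1–2 → x = 7.0000, y = 4.5000

(7.0000, 4.5000)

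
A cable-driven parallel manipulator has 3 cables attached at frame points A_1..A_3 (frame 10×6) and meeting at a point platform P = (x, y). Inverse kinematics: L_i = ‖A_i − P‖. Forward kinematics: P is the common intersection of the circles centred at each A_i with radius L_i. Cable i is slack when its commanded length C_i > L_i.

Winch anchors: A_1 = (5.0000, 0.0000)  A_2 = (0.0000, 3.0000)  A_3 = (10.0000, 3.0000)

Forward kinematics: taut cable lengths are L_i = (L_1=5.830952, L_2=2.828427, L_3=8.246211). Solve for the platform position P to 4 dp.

(2.0000, 5.0000)

circle eqns → linear via eq_j − eq_1; set k_j = A_j·A_j − L_j²
k_1 = 25.0000+0.0000−34.0000 = -9.0000
10.0000·x − 6.0000·y = k_1−k_2 = -10.0000
-10.0000·x − 6.0000·y = k_1−k_3 = -50.0000
solve first two rows → x=2.0000, y=5.0000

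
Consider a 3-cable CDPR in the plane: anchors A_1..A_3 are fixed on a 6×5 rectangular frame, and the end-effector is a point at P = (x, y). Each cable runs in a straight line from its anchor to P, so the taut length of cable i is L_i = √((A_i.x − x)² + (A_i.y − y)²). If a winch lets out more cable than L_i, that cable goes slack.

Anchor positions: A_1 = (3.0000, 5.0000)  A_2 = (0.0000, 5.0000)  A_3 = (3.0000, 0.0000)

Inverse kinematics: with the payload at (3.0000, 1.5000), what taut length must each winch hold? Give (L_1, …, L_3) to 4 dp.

(3.5000, 4.6098, 1.5000)

cable 1: Δx=0.0000, Δy=3.5000; L_1 = √(Δx²+Δy²) = 3.5000
cable 2: Δx=-3.0000, Δy=3.5000; L_2 = √(Δx²+Δy²) = 4.6098
cable 3: Δx=0.0000, Δy=-1.5000; L_3 = √(Δx²+Δy²) = 1.5000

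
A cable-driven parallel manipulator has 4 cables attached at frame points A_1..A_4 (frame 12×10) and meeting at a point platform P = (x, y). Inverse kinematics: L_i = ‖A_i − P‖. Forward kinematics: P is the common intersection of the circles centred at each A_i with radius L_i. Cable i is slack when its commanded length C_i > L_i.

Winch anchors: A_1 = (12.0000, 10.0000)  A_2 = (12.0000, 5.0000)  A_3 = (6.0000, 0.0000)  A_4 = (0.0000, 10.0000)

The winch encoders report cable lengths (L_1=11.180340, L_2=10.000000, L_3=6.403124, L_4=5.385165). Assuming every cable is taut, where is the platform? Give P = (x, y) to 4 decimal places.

each cable: (A_i−P)·(A_i−P) = L_i²; let k_i = ‖A_i‖²−L_i²
k_1 = 144.0000+100.0000−125.0000 = 119.0000
row 1: 0.0000x + 10.0000y = 50.0000  (k_2=69.0000)
row 2: 12.0000x + 20.0000y = 124.0000  (k_3=-5.0000)
row 3: 24.0000x + 0.0000y = 48.0000  (k_4=71.0000)
Cramer on rows 1–2 → x = 2.0000, y = 5.0000
check cable 4: ‖A_4−P‖² = 29.0000 ≈ L_4² = 29.0000 ✓

(2.0000, 5.0000)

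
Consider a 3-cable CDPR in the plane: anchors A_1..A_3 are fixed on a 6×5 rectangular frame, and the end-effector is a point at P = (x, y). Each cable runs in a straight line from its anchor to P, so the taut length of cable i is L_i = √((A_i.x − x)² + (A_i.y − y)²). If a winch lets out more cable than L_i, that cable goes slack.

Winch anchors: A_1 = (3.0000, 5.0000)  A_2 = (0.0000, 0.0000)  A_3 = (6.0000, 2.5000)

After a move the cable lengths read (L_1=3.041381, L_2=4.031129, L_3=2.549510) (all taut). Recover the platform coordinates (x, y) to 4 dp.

expand ‖A_i−P‖²=L_i² and subtract eq 1 (c_i ≔ ‖A_i‖²−L_i²)
c_1 = 9.0000+25.0000−9.2500 = 24.7500
eq1−eq2 → [6.0000  10.0000]·P = 41.0000
eq1−eq3 → [-6.0000  5.0000]·P = -11.0000
2×2 solve → P = (3.5000, 2.0000)

(3.5000, 2.0000)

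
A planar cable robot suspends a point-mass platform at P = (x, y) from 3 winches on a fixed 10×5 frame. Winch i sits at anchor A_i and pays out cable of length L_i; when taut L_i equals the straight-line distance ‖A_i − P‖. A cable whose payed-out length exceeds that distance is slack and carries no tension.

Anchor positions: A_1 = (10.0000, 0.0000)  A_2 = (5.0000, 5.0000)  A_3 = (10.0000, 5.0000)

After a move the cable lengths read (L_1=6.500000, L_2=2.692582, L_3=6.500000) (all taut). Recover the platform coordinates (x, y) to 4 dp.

(4.0000, 2.5000)

expand ‖A_i−P‖²=L_i² and subtract eq 1 (c_i ≔ ‖A_i‖²−L_i²)
c_1 = 100.0000+0.0000−42.2500 = 57.7500
eq1−eq2 → [10.0000  -10.0000]·P = 15.0000
eq1−eq3 → [0.0000  -10.0000]·P = -25.0000
2×2 solve → P = (4.0000, 2.5000)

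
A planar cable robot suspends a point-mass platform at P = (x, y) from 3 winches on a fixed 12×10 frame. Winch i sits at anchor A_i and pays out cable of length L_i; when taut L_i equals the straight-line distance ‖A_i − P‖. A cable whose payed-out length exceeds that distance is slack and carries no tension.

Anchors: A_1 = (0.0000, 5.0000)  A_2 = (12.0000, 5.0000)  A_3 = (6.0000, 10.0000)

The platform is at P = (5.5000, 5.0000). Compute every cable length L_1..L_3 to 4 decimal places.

(5.5000, 6.5000, 5.0249)

L_1 = √((0.0000−5.5000)² + (5.0000−5.0000)²) = 5.5000
L_2 = √((12.0000−5.5000)² + (5.0000−5.0000)²) = 6.5000
L_3 = √((6.0000−5.5000)² + (10.0000−5.0000)²) = 5.0249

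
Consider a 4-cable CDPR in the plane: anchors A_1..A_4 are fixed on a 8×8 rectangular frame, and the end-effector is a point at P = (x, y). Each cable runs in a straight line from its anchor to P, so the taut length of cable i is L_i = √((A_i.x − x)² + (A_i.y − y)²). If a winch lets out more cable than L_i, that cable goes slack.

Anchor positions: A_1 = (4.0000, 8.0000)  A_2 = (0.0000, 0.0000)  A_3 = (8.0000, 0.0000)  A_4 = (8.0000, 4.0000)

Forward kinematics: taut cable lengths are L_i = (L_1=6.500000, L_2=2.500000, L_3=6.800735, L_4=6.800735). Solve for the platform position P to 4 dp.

(1.5000, 2.0000)

circle eqns → linear via eq_j − eq_1; set k_j = A_j·A_j − L_j²
k_1 = 16.0000+64.0000−42.2500 = 37.7500
8.0000·x + 16.0000·y = k_1−k_2 = 44.0000
-8.0000·x + 16.0000·y = k_1−k_3 = 20.0000
-8.0000·x + 8.0000·y = k_1−k_4 = 4.0000
solve first two rows → x=1.5000, y=2.0000
check cable 4: ‖A_4−P‖² = 46.2500 ≈ L_4² = 46.2500 ✓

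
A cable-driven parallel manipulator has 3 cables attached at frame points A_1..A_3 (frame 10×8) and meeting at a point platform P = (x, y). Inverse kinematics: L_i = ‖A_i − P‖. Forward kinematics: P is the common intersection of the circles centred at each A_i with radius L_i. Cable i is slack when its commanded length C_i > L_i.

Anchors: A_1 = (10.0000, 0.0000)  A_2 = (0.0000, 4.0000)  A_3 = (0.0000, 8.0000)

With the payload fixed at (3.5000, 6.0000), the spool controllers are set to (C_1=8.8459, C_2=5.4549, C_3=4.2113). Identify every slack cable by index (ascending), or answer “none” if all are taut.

2, 3

cable 1: L_1 = ‖A_1−P‖ = 8.8459;  C_1 = 8.8459 → taut
cable 2: L_2 = ‖A_2−P‖ = 4.0311;  C_2 = 5.4549 → slack
cable 3: L_3 = ‖A_3−P‖ = 4.0311;  C_3 = 4.2113 → slack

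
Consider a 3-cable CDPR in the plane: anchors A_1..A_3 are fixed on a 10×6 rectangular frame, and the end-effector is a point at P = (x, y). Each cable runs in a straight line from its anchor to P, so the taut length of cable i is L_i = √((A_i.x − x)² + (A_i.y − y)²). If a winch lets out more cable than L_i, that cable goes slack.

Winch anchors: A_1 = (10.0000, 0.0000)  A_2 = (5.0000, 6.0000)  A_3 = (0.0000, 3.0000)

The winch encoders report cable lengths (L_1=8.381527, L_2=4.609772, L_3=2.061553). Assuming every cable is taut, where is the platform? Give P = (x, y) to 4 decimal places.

circle eqns → linear via eq_j − eq_1; set c_j = A_j·A_j − L_j²
c_1 = 100.0000+0.0000−70.2500 = 29.7500
10.0000·x − 12.0000·y = c_1−c_2 = -10.0000
20.0000·x − 6.0000·y = c_1−c_3 = 25.0000
solve first two rows → x=2.0000, y=2.5000

(2.0000, 2.5000)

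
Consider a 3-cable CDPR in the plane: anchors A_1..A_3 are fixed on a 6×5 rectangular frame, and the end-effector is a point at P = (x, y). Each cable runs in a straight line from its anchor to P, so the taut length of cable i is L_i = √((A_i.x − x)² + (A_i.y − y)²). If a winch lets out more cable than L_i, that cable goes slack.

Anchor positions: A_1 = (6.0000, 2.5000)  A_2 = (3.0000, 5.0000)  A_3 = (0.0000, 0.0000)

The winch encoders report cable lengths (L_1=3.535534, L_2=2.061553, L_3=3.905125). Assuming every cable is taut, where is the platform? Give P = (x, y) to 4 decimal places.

circle eqns → linear via eq_j − eq_1; set q_j = A_j·A_j − L_j²
q_1 = 36.0000+6.2500−12.5000 = 29.7500
6.0000·x − 5.0000·y = q_1−q_2 = 0.0000
12.0000·x + 5.0000·y = q_1−q_3 = 45.0000
solve first two rows → x=2.5000, y=3.0000

(2.5000, 3.0000)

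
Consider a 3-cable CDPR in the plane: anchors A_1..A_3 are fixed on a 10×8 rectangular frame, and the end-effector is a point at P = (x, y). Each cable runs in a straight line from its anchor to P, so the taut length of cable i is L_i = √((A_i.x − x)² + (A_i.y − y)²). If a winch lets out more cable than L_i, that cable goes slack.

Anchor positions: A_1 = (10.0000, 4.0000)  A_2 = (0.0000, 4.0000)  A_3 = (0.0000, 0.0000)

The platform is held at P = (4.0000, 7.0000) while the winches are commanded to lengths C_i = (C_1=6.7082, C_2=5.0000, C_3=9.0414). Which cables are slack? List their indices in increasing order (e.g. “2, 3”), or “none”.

3

cable 1: L_1 = ‖A_1−P‖ = 6.7082;  C_1 = 6.7082 → taut
cable 2: L_2 = ‖A_2−P‖ = 5.0000;  C_2 = 5.0000 → taut
cable 3: L_3 = ‖A_3−P‖ = 8.0623;  C_3 = 9.0414 → slack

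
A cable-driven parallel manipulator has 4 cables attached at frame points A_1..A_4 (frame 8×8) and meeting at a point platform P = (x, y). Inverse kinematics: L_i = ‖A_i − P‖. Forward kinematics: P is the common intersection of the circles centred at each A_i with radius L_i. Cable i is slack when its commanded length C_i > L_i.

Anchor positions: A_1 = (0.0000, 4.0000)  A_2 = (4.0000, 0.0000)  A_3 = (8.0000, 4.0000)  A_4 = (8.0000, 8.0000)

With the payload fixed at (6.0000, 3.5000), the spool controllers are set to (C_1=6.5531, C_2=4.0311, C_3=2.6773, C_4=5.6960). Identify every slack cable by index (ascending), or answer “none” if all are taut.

1, 3, 4

cable 1: √((-6.0000)²+(0.5000)²)=6.0208, C_1=6.5531: slack
cable 2: √((-2.0000)²+(-3.5000)²)=4.0311, C_2=4.0311: taut
cable 3: √((2.0000)²+(0.5000)²)=2.0616, C_3=2.6773: slack
cable 4: √((2.0000)²+(4.5000)²)=4.9244, C_4=5.6960: slack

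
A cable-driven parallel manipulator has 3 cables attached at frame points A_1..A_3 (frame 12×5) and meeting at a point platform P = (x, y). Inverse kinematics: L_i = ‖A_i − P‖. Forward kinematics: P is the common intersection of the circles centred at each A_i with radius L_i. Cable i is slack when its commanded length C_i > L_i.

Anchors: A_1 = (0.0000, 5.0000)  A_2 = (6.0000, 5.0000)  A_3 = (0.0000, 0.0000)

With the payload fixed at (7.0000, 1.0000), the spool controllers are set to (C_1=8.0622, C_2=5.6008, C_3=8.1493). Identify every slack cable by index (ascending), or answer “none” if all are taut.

2, 3

i=1: geometric 8.0623 vs commanded 8.0622 ⇒ taut
i=2: geometric 4.1231 vs commanded 5.6008 ⇒ slack
i=3: geometric 7.0711 vs commanded 8.1493 ⇒ slack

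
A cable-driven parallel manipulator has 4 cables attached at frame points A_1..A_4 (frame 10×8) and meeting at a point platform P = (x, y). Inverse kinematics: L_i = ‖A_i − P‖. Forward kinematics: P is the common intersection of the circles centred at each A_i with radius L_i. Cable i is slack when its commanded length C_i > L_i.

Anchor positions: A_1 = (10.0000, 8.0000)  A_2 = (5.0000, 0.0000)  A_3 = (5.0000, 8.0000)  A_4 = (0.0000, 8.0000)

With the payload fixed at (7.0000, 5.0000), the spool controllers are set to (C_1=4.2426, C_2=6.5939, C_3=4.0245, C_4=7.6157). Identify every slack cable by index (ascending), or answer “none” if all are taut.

2, 3

cable 1: L_1 = ‖A_1−P‖ = 4.2426;  C_1 = 4.2426 → taut
cable 2: L_2 = ‖A_2−P‖ = 5.3852;  C_2 = 6.5939 → slack
cable 3: L_3 = ‖A_3−P‖ = 3.6056;  C_3 = 4.0245 → slack
cable 4: L_4 = ‖A_4−P‖ = 7.6158;  C_4 = 7.6157 → taut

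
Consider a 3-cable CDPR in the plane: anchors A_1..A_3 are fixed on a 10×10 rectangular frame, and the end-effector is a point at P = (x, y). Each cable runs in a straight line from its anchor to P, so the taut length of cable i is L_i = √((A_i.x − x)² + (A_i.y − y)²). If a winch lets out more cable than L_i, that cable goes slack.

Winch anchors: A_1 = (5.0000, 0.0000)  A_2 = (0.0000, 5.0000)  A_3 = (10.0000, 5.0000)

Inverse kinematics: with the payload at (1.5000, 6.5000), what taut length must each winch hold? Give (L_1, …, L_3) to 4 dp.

L_1: Δ = A_1−P = (3.5000, -6.5000) → ‖Δ‖ = √54.5000 = 7.3824
L_2: Δ = A_2−P = (-1.5000, -1.5000) → ‖Δ‖ = √4.5000 = 2.1213
L_3: Δ = A_3−P = (8.5000, -1.5000) → ‖Δ‖ = √74.5000 = 8.6313

(7.3824, 2.1213, 8.6313)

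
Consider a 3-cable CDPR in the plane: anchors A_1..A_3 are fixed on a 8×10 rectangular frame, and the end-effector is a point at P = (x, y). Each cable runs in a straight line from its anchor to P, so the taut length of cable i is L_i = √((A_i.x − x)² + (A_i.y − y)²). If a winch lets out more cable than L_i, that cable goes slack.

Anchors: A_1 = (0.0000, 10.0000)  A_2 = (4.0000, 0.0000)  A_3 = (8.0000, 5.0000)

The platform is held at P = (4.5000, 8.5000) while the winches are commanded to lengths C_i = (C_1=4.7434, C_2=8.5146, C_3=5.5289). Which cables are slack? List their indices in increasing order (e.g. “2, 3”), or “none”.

3

cable 1: √((-4.5000)²+(1.5000)²)=4.7434, C_1=4.7434: taut
cable 2: √((-0.5000)²+(-8.5000)²)=8.5147, C_2=8.5146: taut
cable 3: √((3.5000)²+(-3.5000)²)=4.9497, C_3=5.5289: slack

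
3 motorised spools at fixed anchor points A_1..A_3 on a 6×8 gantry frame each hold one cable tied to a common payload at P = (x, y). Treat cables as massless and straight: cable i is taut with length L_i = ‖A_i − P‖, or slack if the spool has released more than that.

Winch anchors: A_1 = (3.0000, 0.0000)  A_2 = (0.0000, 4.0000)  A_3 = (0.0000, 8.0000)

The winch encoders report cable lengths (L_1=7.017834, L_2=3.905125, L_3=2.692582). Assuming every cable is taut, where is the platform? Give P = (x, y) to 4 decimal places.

(2.5000, 7.0000)

expand ‖A_i−P‖²=L_i² and subtract eq 1 (q_i ≔ ‖A_i‖²−L_i²)
q_1 = 9.0000+0.0000−49.2500 = -40.2500
eq1−eq2 → [6.0000  -8.0000]·P = -41.0000
eq1−eq3 → [6.0000  -16.0000]·P = -97.0000
2×2 solve → P = (2.5000, 7.0000)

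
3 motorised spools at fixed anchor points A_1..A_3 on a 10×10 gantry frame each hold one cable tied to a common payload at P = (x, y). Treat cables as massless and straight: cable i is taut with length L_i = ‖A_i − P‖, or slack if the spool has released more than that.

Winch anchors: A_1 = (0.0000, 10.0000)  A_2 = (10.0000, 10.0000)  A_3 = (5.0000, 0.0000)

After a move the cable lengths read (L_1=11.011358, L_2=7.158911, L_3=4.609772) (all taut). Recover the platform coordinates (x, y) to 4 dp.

expand ‖A_i−P‖²=L_i² and subtract eq 1 (q_i ≔ ‖A_i‖²−L_i²)
q_1 = 0.0000+100.0000−121.2500 = -21.2500
eq1−eq2 → [-20.0000  0.0000]·P = -170.0000
eq1−eq3 → [-10.0000  20.0000]·P = -25.0000
2×2 solve → P = (8.5000, 3.0000)

(8.5000, 3.0000)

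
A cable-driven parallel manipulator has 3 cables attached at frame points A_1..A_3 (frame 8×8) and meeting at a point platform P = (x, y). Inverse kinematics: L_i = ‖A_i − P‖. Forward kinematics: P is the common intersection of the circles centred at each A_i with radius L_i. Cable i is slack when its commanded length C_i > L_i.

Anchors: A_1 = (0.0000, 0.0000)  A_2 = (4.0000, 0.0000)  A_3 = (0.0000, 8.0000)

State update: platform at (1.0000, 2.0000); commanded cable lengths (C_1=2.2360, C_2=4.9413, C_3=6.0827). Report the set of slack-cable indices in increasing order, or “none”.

2

cable 1: √((-1.0000)²+(-2.0000)²)=2.2361, C_1=2.2360: taut
cable 2: √((3.0000)²+(-2.0000)²)=3.6056, C_2=4.9413: slack
cable 3: √((-1.0000)²+(6.0000)²)=6.0828, C_3=6.0827: taut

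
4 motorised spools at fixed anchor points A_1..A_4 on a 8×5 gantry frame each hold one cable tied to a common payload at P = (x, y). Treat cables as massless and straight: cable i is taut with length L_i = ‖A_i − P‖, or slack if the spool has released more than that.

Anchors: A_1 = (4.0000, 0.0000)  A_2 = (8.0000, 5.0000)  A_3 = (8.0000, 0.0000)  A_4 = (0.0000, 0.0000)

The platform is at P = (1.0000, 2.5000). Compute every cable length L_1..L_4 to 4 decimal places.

(3.9051, 7.4330, 7.4330, 2.6926)

cable 1: Δx=3.0000, Δy=-2.5000; L_1 = √(Δx²+Δy²) = 3.9051
cable 2: Δx=7.0000, Δy=2.5000; L_2 = √(Δx²+Δy²) = 7.4330
cable 3: Δx=7.0000, Δy=-2.5000; L_3 = √(Δx²+Δy²) = 7.4330
cable 4: Δx=-1.0000, Δy=-2.5000; L_4 = √(Δx²+Δy²) = 2.6926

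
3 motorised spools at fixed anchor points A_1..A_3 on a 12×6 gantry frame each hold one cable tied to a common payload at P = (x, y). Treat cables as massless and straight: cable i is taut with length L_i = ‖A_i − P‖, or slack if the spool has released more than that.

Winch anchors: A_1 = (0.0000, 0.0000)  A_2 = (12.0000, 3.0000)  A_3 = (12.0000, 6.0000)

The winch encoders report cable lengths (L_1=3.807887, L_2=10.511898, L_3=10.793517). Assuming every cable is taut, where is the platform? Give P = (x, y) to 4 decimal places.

(1.5000, 3.5000)

each cable: (A_i−P)·(A_i−P) = L_i²; let q_i = ‖A_i‖²−L_i²
q_1 = 0.0000+0.0000−14.5000 = -14.5000
row 1: -24.0000x − 6.0000y = -57.0000  (q_2=42.5000)
row 2: -24.0000x − 12.0000y = -78.0000  (q_3=63.5000)
Cramer on rows 1–2 → x = 1.5000, y = 3.5000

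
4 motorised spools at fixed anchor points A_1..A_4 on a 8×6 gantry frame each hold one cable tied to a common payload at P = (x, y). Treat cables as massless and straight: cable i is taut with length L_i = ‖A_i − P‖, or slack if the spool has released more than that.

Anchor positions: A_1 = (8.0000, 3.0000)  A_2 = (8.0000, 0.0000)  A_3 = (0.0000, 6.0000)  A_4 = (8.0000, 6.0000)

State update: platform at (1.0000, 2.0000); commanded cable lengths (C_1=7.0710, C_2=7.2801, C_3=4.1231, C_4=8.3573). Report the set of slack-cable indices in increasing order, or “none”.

4

cable 1: √((7.0000)²+(1.0000)²)=7.0711, C_1=7.0710: taut
cable 2: √((7.0000)²+(-2.0000)²)=7.2801, C_2=7.2801: taut
cable 3: √((-1.0000)²+(4.0000)²)=4.1231, C_3=4.1231: taut
cable 4: √((7.0000)²+(4.0000)²)=8.0623, C_4=8.3573: slack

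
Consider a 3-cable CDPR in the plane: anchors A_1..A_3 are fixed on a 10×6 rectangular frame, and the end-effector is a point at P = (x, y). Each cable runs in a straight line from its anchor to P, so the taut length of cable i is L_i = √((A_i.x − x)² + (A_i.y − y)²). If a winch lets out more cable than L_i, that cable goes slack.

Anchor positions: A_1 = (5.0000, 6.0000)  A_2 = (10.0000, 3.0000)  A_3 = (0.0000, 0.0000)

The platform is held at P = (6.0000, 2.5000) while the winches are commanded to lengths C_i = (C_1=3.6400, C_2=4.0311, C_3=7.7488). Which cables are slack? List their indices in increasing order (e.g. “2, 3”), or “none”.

3

cable 1: √((-1.0000)²+(3.5000)²)=3.6401, C_1=3.6400: taut
cable 2: √((4.0000)²+(0.5000)²)=4.0311, C_2=4.0311: taut
cable 3: √((-6.0000)²+(-2.5000)²)=6.5000, C_3=7.7488: slack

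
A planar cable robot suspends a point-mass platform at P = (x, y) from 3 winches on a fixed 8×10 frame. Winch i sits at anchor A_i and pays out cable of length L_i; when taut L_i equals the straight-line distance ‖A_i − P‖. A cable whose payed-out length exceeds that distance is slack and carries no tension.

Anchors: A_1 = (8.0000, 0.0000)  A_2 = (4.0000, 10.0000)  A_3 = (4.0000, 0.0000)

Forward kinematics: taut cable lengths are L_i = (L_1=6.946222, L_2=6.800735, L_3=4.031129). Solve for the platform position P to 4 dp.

(2.0000, 3.5000)

circle eqns → linear via eq_j − eq_1; set k_j = A_j·A_j − L_j²
k_1 = 64.0000+0.0000−48.2500 = 15.7500
8.0000·x − 20.0000·y = k_1−k_2 = -54.0000
8.0000·x + 0.0000·y = k_1−k_3 = 16.0000
solve first two rows → x=2.0000, y=3.5000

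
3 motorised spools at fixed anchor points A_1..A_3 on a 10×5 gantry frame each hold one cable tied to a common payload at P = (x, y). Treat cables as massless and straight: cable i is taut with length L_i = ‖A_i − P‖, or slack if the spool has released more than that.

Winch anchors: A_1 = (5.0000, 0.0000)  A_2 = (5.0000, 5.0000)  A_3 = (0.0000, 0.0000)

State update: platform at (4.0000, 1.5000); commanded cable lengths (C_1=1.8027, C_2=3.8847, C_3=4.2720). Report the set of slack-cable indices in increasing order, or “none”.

2

i=1: geometric 1.8028 vs commanded 1.8027 ⇒ taut
i=2: geometric 3.6401 vs commanded 3.8847 ⇒ slack
i=3: geometric 4.2720 vs commanded 4.2720 ⇒ taut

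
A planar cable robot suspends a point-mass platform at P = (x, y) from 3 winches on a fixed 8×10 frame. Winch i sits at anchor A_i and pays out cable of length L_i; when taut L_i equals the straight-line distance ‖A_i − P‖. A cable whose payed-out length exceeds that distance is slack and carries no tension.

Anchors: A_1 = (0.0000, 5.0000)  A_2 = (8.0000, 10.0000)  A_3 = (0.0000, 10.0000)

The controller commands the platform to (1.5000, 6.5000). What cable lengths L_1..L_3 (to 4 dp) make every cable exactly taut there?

L_1 = √((0.0000−1.5000)² + (5.0000−6.5000)²) = 2.1213
L_2 = √((8.0000−1.5000)² + (10.0000−6.5000)²) = 7.3824
L_3 = √((0.0000−1.5000)² + (10.0000−6.5000)²) = 3.8079

(2.1213, 7.3824, 3.8079)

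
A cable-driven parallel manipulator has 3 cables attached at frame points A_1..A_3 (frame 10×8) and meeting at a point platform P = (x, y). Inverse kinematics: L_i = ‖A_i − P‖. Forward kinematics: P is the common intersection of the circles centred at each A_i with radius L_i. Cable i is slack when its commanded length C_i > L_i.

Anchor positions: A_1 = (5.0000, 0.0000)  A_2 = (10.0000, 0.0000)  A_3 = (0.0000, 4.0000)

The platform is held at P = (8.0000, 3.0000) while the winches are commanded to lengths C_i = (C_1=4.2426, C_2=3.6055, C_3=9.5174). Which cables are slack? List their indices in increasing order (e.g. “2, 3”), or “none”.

3

i=1: geometric 4.2426 vs commanded 4.2426 ⇒ taut
i=2: geometric 3.6056 vs commanded 3.6055 ⇒ taut
i=3: geometric 8.0623 vs commanded 9.5174 ⇒ slack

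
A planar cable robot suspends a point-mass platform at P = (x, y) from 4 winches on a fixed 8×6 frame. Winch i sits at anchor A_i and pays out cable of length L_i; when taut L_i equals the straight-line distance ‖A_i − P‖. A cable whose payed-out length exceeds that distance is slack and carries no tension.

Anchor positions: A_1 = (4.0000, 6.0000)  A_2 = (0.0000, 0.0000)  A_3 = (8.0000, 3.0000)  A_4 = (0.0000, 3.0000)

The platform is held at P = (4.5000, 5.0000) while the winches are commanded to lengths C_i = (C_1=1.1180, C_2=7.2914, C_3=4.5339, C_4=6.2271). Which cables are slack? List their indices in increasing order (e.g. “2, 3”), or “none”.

2, 3, 4

i=1: geometric 1.1180 vs commanded 1.1180 ⇒ taut
i=2: geometric 6.7268 vs commanded 7.2914 ⇒ slack
i=3: geometric 4.0311 vs commanded 4.5339 ⇒ slack
i=4: geometric 4.9244 vs commanded 6.2271 ⇒ slack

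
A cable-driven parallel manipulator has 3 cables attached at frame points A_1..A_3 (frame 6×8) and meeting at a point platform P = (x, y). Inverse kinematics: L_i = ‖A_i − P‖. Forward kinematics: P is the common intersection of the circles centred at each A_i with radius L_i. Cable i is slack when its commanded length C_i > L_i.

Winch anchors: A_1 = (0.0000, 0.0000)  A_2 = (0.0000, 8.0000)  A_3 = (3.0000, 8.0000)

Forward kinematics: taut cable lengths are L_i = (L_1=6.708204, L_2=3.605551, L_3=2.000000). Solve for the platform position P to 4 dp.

circle eqns → linear via eq_j − eq_1; set c_j = A_j·A_j − L_j²
c_1 = 0.0000+0.0000−45.0000 = -45.0000
0.0000·x − 16.0000·y = c_1−c_2 = -96.0000
-6.0000·x − 16.0000·y = c_1−c_3 = -114.0000
solve first two rows → x=3.0000, y=6.0000

(3.0000, 6.0000)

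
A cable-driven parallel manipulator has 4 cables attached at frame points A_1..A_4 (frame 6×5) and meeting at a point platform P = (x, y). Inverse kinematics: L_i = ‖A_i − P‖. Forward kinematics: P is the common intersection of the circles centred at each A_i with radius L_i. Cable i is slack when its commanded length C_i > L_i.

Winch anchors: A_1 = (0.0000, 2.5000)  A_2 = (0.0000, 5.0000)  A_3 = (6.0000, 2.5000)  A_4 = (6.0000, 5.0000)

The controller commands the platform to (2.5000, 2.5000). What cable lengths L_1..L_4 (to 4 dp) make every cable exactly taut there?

(2.5000, 3.5355, 3.5000, 4.3012)

L_1 = √((0.0000−2.5000)² + (2.5000−2.5000)²) = 2.5000
L_2 = √((0.0000−2.5000)² + (5.0000−2.5000)²) = 3.5355
L_3 = √((6.0000−2.5000)² + (2.5000−2.5000)²) = 3.5000
L_4 = √((6.0000−2.5000)² + (5.0000−2.5000)²) = 4.3012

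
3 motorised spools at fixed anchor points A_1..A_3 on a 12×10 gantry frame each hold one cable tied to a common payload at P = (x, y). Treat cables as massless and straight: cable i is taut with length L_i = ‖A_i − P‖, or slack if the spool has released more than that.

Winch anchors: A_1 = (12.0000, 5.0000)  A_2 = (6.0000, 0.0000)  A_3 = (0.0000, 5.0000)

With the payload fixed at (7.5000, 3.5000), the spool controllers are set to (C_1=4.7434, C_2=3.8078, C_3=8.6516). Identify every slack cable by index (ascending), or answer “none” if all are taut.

3

cable 1: L_1 = ‖A_1−P‖ = 4.7434;  C_1 = 4.7434 → taut
cable 2: L_2 = ‖A_2−P‖ = 3.8079;  C_2 = 3.8078 → taut
cable 3: L_3 = ‖A_3−P‖ = 7.6485;  C_3 = 8.6516 → slack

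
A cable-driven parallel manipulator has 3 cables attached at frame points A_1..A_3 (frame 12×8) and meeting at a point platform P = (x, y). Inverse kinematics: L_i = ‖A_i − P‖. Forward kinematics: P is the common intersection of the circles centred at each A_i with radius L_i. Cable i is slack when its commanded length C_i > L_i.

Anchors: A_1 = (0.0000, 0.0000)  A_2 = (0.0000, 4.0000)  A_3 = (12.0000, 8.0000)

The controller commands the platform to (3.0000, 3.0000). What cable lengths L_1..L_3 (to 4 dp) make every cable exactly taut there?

(4.2426, 3.1623, 10.2956)

cable 1: Δx=-3.0000, Δy=-3.0000; L_1 = √(Δx²+Δy²) = 4.2426
cable 2: Δx=-3.0000, Δy=1.0000; L_2 = √(Δx²+Δy²) = 3.1623
cable 3: Δx=9.0000, Δy=5.0000; L_3 = √(Δx²+Δy²) = 10.2956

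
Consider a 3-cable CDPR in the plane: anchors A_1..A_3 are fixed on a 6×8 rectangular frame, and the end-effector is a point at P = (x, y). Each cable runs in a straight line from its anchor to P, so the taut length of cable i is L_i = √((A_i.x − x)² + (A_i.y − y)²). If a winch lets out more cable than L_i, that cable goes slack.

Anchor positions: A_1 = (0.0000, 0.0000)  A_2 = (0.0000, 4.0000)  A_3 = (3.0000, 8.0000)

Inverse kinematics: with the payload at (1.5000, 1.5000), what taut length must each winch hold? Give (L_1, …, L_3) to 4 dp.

(2.1213, 2.9155, 6.6708)

L_1: Δ = A_1−P = (-1.5000, -1.5000) → ‖Δ‖ = √4.5000 = 2.1213
L_2: Δ = A_2−P = (-1.5000, 2.5000) → ‖Δ‖ = √8.5000 = 2.9155
L_3: Δ = A_3−P = (1.5000, 6.5000) → ‖Δ‖ = √44.5000 = 6.6708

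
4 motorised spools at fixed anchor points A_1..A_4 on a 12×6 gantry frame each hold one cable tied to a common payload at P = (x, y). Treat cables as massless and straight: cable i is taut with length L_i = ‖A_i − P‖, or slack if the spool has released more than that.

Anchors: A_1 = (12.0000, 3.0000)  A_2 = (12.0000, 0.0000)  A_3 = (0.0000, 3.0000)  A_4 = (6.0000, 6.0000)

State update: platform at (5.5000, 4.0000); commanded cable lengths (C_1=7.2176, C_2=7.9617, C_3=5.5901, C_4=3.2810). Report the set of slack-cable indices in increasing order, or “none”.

1, 2, 4

i=1: geometric 6.5765 vs commanded 7.2176 ⇒ slack
i=2: geometric 7.6322 vs commanded 7.9617 ⇒ slack
i=3: geometric 5.5902 vs commanded 5.5901 ⇒ taut
i=4: geometric 2.0616 vs commanded 3.2810 ⇒ slack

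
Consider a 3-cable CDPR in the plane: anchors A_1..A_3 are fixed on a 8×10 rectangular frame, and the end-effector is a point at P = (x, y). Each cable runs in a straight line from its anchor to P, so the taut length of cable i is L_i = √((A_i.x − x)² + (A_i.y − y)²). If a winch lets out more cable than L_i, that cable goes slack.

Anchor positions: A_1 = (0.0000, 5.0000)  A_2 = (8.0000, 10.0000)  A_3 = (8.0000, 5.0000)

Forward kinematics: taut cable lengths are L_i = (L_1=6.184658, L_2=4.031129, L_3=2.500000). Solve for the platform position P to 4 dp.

(6.0000, 6.5000)

circle eqns → linear via eq_j − eq_1; set c_j = A_j·A_j − L_j²
c_1 = 0.0000+25.0000−38.2500 = -13.2500
-16.0000·x − 10.0000·y = c_1−c_2 = -161.0000
-16.0000·x + 0.0000·y = c_1−c_3 = -96.0000
solve first two rows → x=6.0000, y=6.5000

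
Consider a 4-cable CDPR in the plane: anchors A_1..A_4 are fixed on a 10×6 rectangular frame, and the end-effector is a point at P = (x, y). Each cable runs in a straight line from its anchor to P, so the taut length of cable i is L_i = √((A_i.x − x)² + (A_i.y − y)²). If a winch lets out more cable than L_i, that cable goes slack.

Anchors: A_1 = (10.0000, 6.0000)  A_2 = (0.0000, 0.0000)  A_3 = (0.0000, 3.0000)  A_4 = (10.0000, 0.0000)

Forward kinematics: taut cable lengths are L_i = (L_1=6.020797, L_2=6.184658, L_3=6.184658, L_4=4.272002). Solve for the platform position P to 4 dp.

expand ‖A_i−P‖²=L_i² and subtract eq 1 (c_i ≔ ‖A_i‖²−L_i²)
c_1 = 100.0000+36.0000−36.2500 = 99.7500
eq1−eq2 → [20.0000  12.0000]·P = 138.0000
eq1−eq3 → [20.0000  6.0000]·P = 129.0000
eq1−eq4 → [0.0000  12.0000]·P = 18.0000
2×2 solve → P = (6.0000, 1.5000)
check cable 4: ‖A_4−P‖² = 18.2500 ≈ L_4² = 18.2500 ✓

(6.0000, 1.5000)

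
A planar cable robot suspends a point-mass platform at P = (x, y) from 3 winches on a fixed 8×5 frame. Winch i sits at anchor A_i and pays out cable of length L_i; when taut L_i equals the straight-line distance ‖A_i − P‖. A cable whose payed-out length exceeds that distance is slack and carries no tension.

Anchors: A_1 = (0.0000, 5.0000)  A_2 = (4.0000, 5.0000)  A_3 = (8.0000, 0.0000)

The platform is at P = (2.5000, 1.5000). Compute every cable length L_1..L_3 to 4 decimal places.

(4.3012, 3.8079, 5.7009)

L_1 = √((0.0000−2.5000)² + (5.0000−1.5000)²) = 4.3012
L_2 = √((4.0000−2.5000)² + (5.0000−1.5000)²) = 3.8079
L_3 = √((8.0000−2.5000)² + (0.0000−1.5000)²) = 5.7009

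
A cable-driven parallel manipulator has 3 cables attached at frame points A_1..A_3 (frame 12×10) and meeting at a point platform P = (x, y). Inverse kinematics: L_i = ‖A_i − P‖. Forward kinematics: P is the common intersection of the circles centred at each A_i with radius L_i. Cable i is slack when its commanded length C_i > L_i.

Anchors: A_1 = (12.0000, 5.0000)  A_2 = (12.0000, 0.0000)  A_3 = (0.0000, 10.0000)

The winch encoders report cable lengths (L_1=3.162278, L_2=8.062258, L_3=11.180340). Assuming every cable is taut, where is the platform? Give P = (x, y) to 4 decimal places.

each cable: (A_i−P)·(A_i−P) = L_i²; let k_i = ‖A_i‖²−L_i²
k_1 = 144.0000+25.0000−10.0000 = 159.0000
row 1: 0.0000x + 10.0000y = 80.0000  (k_2=79.0000)
row 2: 24.0000x − 10.0000y = 184.0000  (k_3=-25.0000)
Cramer on rows 1–2 → x = 11.0000, y = 8.0000

(11.0000, 8.0000)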